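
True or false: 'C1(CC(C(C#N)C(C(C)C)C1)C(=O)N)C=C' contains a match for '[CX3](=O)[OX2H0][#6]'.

The pattern [CX3](=O)[OX2H0][#6] describes a carbonyl carbon bonded to an oxygen that is itself bonded to carbon (no H on that O) — an ester.
The closest candidate here is a primary amide (-C(=O)NH2), but the carbonyl is bonded to N, not to an O-C linkage. No other fragment satisfies the full query, so there is no match.

False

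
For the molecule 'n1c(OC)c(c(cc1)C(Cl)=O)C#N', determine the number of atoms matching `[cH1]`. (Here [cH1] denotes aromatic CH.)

Check the 13 heavy atoms by environment: 1× n (aromatic, H0) → no; 2× c (aromatic, H1) → match; 3× c (aromatic, H0) → no; 2× O (H0) → no; 1× C (H3) → no; 2× C (H0) → no; 1× Cl (H0) → no; 1× N (H0) → no.
That gives 2 matching atoms.

2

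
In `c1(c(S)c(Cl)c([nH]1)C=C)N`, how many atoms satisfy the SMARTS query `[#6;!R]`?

Check the 10 heavy atoms by environment: 1× n (aromatic, in 5-ring) → no; 4× c (aromatic, in 5-ring) → no; 1× S (acyclic) → no; 1× Cl (acyclic) → no; 1× N (acyclic) → no; 2× C (acyclic) → match.
That gives 2 matching atoms.

2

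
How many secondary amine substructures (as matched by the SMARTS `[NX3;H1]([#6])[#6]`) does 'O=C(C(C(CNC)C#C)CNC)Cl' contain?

[NX3;H1]([#6])[#6] is the SMARTS for a secondary amine: a trivalent nitrogen with one H, bonded to two carbons.
The molecule carries 2 separate instances of an N-methylamino group (-NHCH3) meeting every constraint; each maps to a distinct set of atoms, giving 2 matches.

2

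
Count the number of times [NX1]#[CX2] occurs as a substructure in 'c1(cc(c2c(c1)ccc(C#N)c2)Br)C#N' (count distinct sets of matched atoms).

2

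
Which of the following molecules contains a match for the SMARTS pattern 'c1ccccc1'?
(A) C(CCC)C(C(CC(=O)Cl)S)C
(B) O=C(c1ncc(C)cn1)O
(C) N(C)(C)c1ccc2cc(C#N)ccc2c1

c1ccccc1 describes six aromatic carbons in a ring (a benzene ring).
(A) has a methyl group (-CH3) but no six-membered all-carbon aromatic ring is present.
(B) has a methyl group (-CH3) but no six-membered all-carbon aromatic ring is present.
(C) contains the required atom environment, so the pattern matches.
So the answer is (C).

C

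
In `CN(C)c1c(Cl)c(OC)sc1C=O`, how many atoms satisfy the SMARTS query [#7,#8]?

Check the 13 heavy atoms by environment: 1× s (aromatic) → no; 4× c (aromatic) → no; 4× C → no; 2× O → match; 1× Cl → no; 1× N → match.
Summing the matching environments: 2 + 1 = 3 matching atoms.

3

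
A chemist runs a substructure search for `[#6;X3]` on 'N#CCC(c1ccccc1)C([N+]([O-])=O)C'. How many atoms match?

Check the 15 heavy atoms by environment: 4× C (X4) → no; 1× N (charge +1, X3) → no; 1× O (charge -1, X1) → no; 1× O (X1) → no; 1× C (X2) → no; 1× N (X1) → no; 6× c (aromatic, X3) → match.
That gives 6 matching atoms.

6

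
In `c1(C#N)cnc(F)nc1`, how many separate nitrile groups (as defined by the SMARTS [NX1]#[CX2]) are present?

1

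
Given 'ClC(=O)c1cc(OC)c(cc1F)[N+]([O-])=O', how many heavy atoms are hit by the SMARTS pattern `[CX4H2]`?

0

The query [CX4H2] means: sp3 carbon (X4) with exactly two hydrogens.
Check the 15 heavy atoms by environment: 4× c (aromatic, H0, X3) → no; 2× c (aromatic, H1, X3) → no; 1× O (H0, X2) → no; 1× C (H3, X4) → no; 1× N (charge +1, H0, X3) → no; 1× O (charge -1, H0, X1) → no; 2× O (H0, X1) → no; 1× F (H0, X1) → no; 1× C (H0, X3) → no; 1× Cl (H0, X1) → no.
No environment satisfies the query, so 0 matching atoms.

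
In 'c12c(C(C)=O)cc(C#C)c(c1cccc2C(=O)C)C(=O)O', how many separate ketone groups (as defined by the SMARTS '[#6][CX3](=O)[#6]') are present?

2

[#6][CX3](=O)[#6] is the SMARTS for a ketone: a carbonyl carbon (no H) flanked by two carbons.
The molecule carries 2 separate instances of an acetyl/ketone group (-C(=O)CH3) meeting every constraint; each maps to a distinct set of atoms, giving 2 matches.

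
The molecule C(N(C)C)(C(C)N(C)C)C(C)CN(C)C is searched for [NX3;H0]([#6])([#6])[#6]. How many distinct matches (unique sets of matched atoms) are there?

3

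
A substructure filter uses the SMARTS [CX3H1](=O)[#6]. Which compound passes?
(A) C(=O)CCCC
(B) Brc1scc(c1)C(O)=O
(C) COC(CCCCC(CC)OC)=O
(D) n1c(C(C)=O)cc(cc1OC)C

[CX3H1](=O)[#6] describes an sp2 carbon with one H, double-bonded to O and single-bonded to carbon (an aldehyde).
(A) contains an aldehyde (-CHO), which satisfies every atom and bond constraint.
(B) has a carboxylic acid group (-C(=O)OH) but the carbonyl carbon has H0 and is bonded to O, not H1.
(C) has a methyl-ester group (-C(=O)OCH3) but the carbonyl carbon has H0, not H1.
(D) has an acetyl/ketone group (-C(=O)CH3) but the carbonyl carbon has H0 (two carbon neighbours), not H1.
So the answer is (A).

A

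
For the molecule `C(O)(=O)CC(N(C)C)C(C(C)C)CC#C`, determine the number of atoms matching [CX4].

9

Check the 15 heavy atoms by environment: 9× C (X4) → match; 1× N (X3) → no; 2× C (X2) → no; 1× C (X3) → no; 1× O (X1) → no; 1× O (X2) → no.
That gives 9 matching atoms.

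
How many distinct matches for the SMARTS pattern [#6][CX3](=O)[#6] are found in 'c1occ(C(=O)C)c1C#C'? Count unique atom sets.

1

[#6][CX3](=O)[#6] is the SMARTS for a ketone: a carbonyl carbon (no H) flanked by two carbons.
Exactly one fragment in the molecule meets all constraints, giving 1 match.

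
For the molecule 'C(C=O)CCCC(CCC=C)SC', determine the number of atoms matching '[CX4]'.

8

The query [CX4] means: C with X4: aliphatic carbon with exactly 4 total connections (bonds + H).
Check the 13 heavy atoms by environment: 8× C (X4) → match; 3× C (X3) → no; 1× O (X1) → no; 1× S (X2) → no.
That gives 8 matching atoms.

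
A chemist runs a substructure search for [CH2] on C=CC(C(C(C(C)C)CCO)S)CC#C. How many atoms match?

4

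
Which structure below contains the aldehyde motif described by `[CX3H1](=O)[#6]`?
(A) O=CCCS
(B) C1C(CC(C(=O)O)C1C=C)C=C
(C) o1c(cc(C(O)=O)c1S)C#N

A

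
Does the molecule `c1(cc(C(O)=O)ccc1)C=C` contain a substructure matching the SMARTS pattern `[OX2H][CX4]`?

No

The pattern [OX2H][CX4] describes a hydroxyl oxygen bound to an sp3 (X4) carbon — an aliphatic alcohol.
The closest candidate here is a carboxylic acid group (-C(=O)OH), but the -OH is on a CX3 carbonyl carbon, not a CX4 carbon. No other fragment satisfies the full query, so there is no match.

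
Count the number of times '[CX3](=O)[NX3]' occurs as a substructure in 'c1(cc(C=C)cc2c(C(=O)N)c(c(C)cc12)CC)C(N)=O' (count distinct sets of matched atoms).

[CX3](=O)[NX3] is the SMARTS for an amide: a carbonyl carbon bonded to a trivalent nitrogen.
The molecule carries 2 separate instances of a primary amide (-C(=O)NH2) meeting every constraint; each maps to a distinct set of atoms, giving 2 matches.

2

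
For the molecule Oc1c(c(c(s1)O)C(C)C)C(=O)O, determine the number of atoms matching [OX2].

3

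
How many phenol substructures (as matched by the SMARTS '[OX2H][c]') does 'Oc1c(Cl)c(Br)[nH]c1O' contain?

2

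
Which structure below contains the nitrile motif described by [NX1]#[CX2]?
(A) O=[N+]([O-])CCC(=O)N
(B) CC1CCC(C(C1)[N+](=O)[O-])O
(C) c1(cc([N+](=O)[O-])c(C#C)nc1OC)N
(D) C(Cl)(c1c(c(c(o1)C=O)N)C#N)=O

[NX1]#[CX2] describes a nitrogen triple-bonded to a two-connected carbon (a nitrile).
(A) has a primary amide (-C(=O)NH2) but the nitrogen is NX3, not NX1.
(B) has a nitro group (-[N+](=O)[O-]) but there is no C#N triple bond.
(C) has a primary amino group (-NH2) but the nitrogen is NX3 (three connections), not NX1 triple-bonded.
(D) contains a nitrile (-C#N), which satisfies every atom and bond constraint.
So the answer is (D).

D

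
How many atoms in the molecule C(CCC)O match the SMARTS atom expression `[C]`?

4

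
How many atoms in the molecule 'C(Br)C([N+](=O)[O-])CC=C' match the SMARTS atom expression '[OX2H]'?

0

The query [OX2H] means: aliphatic oxygen with two connections, one of which is H — an -OH oxygen.
Check the 9 heavy atoms by environment: 2× C (H2, X4) → no; 1× C (H1, X4) → no; 1× N (charge +1, H0, X3) → no; 1× O (charge -1, H0, X1) → no; 1× O (H0, X1) → no; 1× Br (H0, X1) → no; 1× C (H1, X3) → no; 1× C (H2, X3) → no.
No environment satisfies the query, so 0 matching atoms.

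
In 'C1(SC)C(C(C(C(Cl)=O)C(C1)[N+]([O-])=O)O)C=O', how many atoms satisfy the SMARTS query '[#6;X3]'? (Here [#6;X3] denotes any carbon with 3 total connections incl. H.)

The query [#6;X3] means: any carbon (aromatic or not) with three total connections.
Check the 17 heavy atoms by environment: 7× C (X4) → no; 1× S (X2) → no; 2× C (X3) → match; 3× O (X1) → no; 1× Cl (X1) → no; 1× O (X2) → no; 1× N (charge +1, X3) → no; 1× O (charge -1, X1) → no.
That gives 2 matching atoms.

2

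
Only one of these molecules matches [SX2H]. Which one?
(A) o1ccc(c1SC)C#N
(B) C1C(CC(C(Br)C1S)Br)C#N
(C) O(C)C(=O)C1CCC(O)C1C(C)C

B

[SX2H] describes an aliphatic sulfur with two connections, one being H (a thiol).
(A) has a methylthio ether (-SCH3) but the sulfur has H0 (bonded to two carbons), not H1.
(B) contains a thiol (-SH), which satisfies every atom and bond constraint.
(C) has a hydroxyl group (-OH) but it is an -OH, not an -SH.
So the answer is (B).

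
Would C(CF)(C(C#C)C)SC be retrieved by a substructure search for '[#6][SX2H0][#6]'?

The pattern [#6][SX2H0][#6] describes an aliphatic sulfur bridging two carbons with no H on the sulfur — a thioether.
The molecule carries a methylthio ether (-SCH3), whose atoms satisfy every constraint of the query, so the pattern matches.

Yes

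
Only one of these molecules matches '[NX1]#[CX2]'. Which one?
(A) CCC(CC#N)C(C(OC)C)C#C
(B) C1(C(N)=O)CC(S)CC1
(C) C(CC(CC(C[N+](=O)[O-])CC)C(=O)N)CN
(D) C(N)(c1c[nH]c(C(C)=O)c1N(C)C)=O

[NX1]#[CX2] describes a nitrogen triple-bonded to a two-connected carbon (a nitrile).
(A) contains a nitrile (-C#N), which satisfies every atom and bond constraint.
(B) has a primary amide (-C(=O)NH2) but the nitrogen is NX3, not NX1.
(C) has a nitro group (-[N+](=O)[O-]) but there is no C#N triple bond.
(D) has a primary amide (-C(=O)NH2) but the nitrogen is NX3, not NX1.
So the answer is (A).

A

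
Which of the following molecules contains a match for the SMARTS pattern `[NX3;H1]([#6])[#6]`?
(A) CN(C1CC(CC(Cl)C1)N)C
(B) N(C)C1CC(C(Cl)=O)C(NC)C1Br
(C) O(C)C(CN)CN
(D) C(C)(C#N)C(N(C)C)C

B

[NX3;H1]([#6])[#6] describes a trivalent nitrogen with one H, bonded to two carbons (a secondary amine).
(A) has a dimethylamino group (-N(CH3)2) but the nitrogen has H0, not H1.
(B) contains an N-methylamino group (-NHCH3), which satisfies every atom and bond constraint.
(C) has a primary amino group (-NH2) but the nitrogen has H2 and only one carbon neighbour.
(D) has a dimethylamino group (-N(CH3)2) but the nitrogen has H0, not H1.
So the answer is (B).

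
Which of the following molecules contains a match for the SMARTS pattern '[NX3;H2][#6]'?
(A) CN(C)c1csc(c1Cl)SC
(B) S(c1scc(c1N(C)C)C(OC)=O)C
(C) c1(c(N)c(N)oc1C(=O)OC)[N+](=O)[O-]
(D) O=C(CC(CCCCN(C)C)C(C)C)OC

C

[NX3;H2][#6] describes a trivalent nitrogen with two H attached to carbon (a primary amine).
(A) has a dimethylamino group (-N(CH3)2) but the nitrogen has H0, not H2.
(B) has a dimethylamino group (-N(CH3)2) but the nitrogen has H0, not H2.
(C) contains a primary amino group (-NH2), which satisfies every atom and bond constraint.
(D) has a dimethylamino group (-N(CH3)2) but the nitrogen has H0, not H2.
So the answer is (C).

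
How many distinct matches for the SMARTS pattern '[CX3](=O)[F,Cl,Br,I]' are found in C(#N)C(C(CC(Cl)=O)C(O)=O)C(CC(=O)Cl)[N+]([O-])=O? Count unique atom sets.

2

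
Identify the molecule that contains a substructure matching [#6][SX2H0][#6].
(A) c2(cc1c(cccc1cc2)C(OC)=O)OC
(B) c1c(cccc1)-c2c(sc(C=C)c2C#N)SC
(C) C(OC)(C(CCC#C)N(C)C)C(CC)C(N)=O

B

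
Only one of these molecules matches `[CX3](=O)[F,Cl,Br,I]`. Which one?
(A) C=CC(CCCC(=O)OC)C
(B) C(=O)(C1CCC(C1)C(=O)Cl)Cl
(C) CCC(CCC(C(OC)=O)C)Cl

B

[CX3](=O)[F,Cl,Br,I] describes a carbonyl carbon bonded to a halogen (an acyl halide).
(A) has a methyl-ester group (-C(=O)OCH3) but the carbonyl is bonded to -O-C, not to a halogen.
(B) contains an acyl chloride (-C(=O)Cl), which satisfies every atom and bond constraint.
(C) has a chloro substituent but the Cl is not on a carbonyl carbon.
So the answer is (B).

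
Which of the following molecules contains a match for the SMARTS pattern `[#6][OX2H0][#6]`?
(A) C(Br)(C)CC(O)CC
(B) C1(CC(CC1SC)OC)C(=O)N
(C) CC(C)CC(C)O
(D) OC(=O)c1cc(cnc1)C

B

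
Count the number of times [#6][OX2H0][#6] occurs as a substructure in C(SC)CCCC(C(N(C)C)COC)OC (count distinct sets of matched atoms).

2

[#6][OX2H0][#6] is the SMARTS for an ether: an aliphatic oxygen bridging two carbons with no H on the oxygen.
The molecule carries 2 separate instances of a methoxy ether (-OCH3) meeting every constraint; each maps to a distinct set of atoms, giving 2 matches.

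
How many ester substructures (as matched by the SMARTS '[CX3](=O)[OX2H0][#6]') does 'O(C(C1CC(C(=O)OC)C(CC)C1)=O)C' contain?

[CX3](=O)[OX2H0][#6] is the SMARTS for an ester: a carbonyl carbon bonded to an oxygen that is itself bonded to carbon (no H on that O).
The molecule carries 2 separate instances of a methyl-ester group (-C(=O)OCH3) meeting every constraint; each maps to a distinct set of atoms, giving 2 matches.

2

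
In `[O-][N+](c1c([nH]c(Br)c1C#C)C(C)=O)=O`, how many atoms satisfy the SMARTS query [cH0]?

4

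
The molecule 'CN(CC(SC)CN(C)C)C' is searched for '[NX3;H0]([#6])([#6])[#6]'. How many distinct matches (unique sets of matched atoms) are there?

[NX3;H0]([#6])([#6])[#6] is the SMARTS for a tertiary amine: a trivalent nitrogen with no H, bonded to three carbons.
The molecule carries 2 separate instances of a dimethylamino group (-N(CH3)2) meeting every constraint; each maps to a distinct set of atoms, giving 2 matches.

2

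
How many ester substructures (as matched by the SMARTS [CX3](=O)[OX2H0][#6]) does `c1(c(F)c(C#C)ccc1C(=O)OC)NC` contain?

1

[CX3](=O)[OX2H0][#6] is the SMARTS for an ester: a carbonyl carbon bonded to an oxygen that is itself bonded to carbon (no H on that O).
Exactly one fragment in the molecule meets all constraints, giving 1 match.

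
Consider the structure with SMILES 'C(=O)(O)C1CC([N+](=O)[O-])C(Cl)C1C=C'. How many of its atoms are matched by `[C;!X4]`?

3

Check the 14 heavy atoms by environment: 5× C (X4) → no; 3× C (X3) → match; 2× O (X1) → no; 1× O (X2) → no; 1× N (charge +1, X3) → no; 1× O (charge -1, X1) → no; 1× Cl (X1) → no.
That gives 3 matching atoms.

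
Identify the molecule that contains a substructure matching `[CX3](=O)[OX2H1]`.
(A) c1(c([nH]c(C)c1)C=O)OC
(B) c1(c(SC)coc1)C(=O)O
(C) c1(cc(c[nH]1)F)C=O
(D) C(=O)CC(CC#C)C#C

B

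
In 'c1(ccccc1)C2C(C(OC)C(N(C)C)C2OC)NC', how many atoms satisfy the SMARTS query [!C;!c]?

4

The query [!C;!c] means: neither aliphatic nor aromatic carbon — same as [!#6].
Check the 20 heavy atoms by environment: 10× C → no; 2× N → match; 6× c (aromatic) → no; 2× O → match.
Summing the matching environments: 2 + 2 = 4 matching atoms.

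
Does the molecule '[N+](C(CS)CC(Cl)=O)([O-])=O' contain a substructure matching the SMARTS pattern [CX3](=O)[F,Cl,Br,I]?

Yes

The pattern [CX3](=O)[F,Cl,Br,I] describes a carbonyl carbon bonded to a halogen — an acyl halide.
The molecule carries an acyl chloride (-C(=O)Cl), whose atoms satisfy every constraint of the query, so the pattern matches.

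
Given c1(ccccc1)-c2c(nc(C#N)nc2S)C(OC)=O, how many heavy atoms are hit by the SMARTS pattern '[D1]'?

4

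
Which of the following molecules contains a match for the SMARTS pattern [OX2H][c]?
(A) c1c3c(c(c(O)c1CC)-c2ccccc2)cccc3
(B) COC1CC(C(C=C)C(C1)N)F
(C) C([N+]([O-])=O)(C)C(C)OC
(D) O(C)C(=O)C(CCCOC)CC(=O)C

A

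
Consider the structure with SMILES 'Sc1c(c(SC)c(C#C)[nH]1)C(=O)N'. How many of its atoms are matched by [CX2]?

2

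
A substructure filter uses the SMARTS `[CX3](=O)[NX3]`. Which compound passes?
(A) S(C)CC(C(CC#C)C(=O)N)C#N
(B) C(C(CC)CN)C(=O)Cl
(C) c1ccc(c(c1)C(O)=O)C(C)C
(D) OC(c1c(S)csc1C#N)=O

[CX3](=O)[NX3] describes a carbonyl carbon bonded to a trivalent nitrogen (an amide).
(A) contains a primary amide (-C(=O)NH2), which satisfies every atom and bond constraint.
(B) has a primary amino group (-NH2) but the -NH2 is not attached to a carbonyl carbon.
(C) has a carboxylic acid group (-C(=O)OH) but the carbonyl is bonded to O, not to an NX3 nitrogen.
(D) has a carboxylic acid group (-C(=O)OH) but the carbonyl is bonded to O, not to an NX3 nitrogen.
So the answer is (A).

A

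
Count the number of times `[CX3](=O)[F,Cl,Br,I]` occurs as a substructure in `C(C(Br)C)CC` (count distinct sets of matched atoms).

0

[CX3](=O)[F,Cl,Br,I] is the SMARTS for an acyl halide: a carbonyl carbon bonded to a halogen.
No fragment in the molecule satisfies every constraint, giving 0 matches.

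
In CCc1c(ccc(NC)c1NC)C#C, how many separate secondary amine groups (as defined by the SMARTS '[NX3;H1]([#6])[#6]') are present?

[NX3;H1]([#6])[#6] is the SMARTS for a secondary amine: a trivalent nitrogen with one H, bonded to two carbons.
The molecule carries 2 separate instances of an N-methylamino group (-NHCH3) meeting every constraint; each maps to a distinct set of atoms, giving 2 matches.

2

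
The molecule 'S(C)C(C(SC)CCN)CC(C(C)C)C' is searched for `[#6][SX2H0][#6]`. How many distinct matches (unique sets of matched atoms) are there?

2

[#6][SX2H0][#6] is the SMARTS for a thioether: an aliphatic sulfur bridging two carbons with no H on the sulfur.
The molecule carries 2 separate instances of a methylthio ether (-SCH3) meeting every constraint; each maps to a distinct set of atoms, giving 2 matches.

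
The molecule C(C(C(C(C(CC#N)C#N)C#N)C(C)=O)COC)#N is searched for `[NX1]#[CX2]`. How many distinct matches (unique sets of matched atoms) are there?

4

[NX1]#[CX2] is the SMARTS for a nitrile: a nitrogen triple-bonded to a two-connected carbon.
The molecule carries 4 separate instances of a nitrile (-C#N) meeting every constraint; each maps to a distinct set of atoms, giving 4 matches.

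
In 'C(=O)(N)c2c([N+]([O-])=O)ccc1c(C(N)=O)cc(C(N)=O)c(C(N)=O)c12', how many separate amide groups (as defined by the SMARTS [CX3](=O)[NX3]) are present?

4

[CX3](=O)[NX3] is the SMARTS for an amide: a carbonyl carbon bonded to a trivalent nitrogen.
The molecule carries 4 separate instances of a primary amide (-C(=O)NH2) meeting every constraint; each maps to a distinct set of atoms, giving 4 matches.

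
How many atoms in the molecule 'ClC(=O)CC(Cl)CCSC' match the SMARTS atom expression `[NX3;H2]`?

The query [NX3;H2] means: aliphatic N with 3 total connections, two of them H — an -NH2 nitrogen (amine or amide).
Check the 10 heavy atoms by environment: 3× C (H2, X4) → no; 1× C (H1, X4) → no; 1× C (H0, X3) → no; 1× O (H0, X1) → no; 2× Cl (H0, X1) → no; 1× S (H0, X2) → no; 1× C (H3, X4) → no.
No environment satisfies the query, so 0 matching atoms.

0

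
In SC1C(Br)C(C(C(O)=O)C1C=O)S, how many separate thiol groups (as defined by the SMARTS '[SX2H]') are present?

2

[SX2H] is the SMARTS for a thiol: an aliphatic sulfur with two connections, one being H.
The molecule carries 2 separate instances of a thiol (-SH) meeting every constraint; each maps to a distinct set of atoms, giving 2 matches.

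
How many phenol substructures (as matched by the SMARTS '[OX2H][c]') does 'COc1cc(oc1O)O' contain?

2

[OX2H][c] is the SMARTS for a phenol: a hydroxyl oxygen attached to an aromatic carbon.
The molecule carries 2 separate instances of a hydroxyl group (-OH) meeting every constraint; each maps to a distinct set of atoms, giving 2 matches.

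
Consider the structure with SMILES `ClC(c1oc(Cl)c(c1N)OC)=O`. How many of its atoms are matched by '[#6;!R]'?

2

The query [#6;!R] means: carbon not in any ring.
Check the 12 heavy atoms by environment: 1× o (aromatic, in 5-ring) → no; 4× c (aromatic, in 5-ring) → no; 2× C (acyclic) → match; 2× O (acyclic) → no; 2× Cl (acyclic) → no; 1× N (acyclic) → no.
That gives 2 matching atoms.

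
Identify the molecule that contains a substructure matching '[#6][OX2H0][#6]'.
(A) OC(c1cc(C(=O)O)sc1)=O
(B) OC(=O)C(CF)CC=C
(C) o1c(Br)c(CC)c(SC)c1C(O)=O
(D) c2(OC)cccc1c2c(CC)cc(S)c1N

D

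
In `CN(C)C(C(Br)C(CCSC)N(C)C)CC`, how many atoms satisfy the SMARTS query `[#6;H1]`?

The query [#6;H1] means: any carbon bearing exactly one hydrogen.
Check the 16 heavy atoms by environment: 3× C (H2) → no; 3× C (H1) → match; 6× C (H3) → no; 1× Br (H0) → no; 2× N (H0) → no; 1× S (H0) → no.
That gives 3 matching atoms.

3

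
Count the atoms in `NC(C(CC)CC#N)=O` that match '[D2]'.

3

The query [D2] means: atom with exactly two heavy-atom neighbours.
Check the 9 heavy atoms by environment: 3× C (D2) → match; 2× C (D3) → no; 1× C (D1) → no; 2× N (D1) → no; 1× O (D1) → no.
That gives 3 matching atoms.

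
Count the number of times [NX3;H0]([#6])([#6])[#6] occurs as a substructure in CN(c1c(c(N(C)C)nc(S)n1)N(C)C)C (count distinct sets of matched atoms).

3

[NX3;H0]([#6])([#6])[#6] is the SMARTS for a tertiary amine: a trivalent nitrogen with no H, bonded to three carbons.
The molecule carries 3 separate instances of a dimethylamino group (-N(CH3)2) meeting every constraint; each maps to a distinct set of atoms, giving 3 matches.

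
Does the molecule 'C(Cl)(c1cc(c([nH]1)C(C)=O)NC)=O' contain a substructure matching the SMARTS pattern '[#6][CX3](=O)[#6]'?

Yes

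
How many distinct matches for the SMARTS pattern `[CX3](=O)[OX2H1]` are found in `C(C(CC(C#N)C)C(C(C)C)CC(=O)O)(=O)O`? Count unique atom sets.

2

[CX3](=O)[OX2H1] is the SMARTS for a carboxylic acid: an sp2 carbon double-bonded to O and single-bonded to an -OH oxygen.
The molecule carries 2 separate instances of a carboxylic acid group (-C(=O)OH) meeting every constraint; each maps to a distinct set of atoms, giving 2 matches.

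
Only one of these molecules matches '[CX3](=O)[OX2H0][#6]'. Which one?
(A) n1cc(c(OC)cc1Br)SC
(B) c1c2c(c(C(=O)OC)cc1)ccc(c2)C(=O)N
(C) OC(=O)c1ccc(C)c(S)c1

B

[CX3](=O)[OX2H0][#6] describes a carbonyl carbon bonded to an oxygen that is itself bonded to carbon (no H on that O) (an ester).
(A) has a methoxy ether (-OCH3) but the ether oxygen is not adjacent to a C=O carbon.
(B) contains a methyl-ester group (-C(=O)OCH3), which satisfies every atom and bond constraint.
(C) has a carboxylic acid group (-C(=O)OH) but the singly-bonded O carries H (OX2H1, not H0).
So the answer is (B).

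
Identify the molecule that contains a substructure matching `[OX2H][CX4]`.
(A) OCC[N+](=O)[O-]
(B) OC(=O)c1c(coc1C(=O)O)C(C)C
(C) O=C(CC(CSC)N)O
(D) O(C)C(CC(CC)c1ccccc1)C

[OX2H][CX4] describes a hydroxyl oxygen bound to an sp3 (X4) carbon (an aliphatic alcohol).
(A) contains a hydroxyl group (-OH), which satisfies every atom and bond constraint.
(B) has a carboxylic acid group (-C(=O)OH) but the -OH is on a CX3 carbonyl carbon, not a CX4 carbon.
(C) has a carboxylic acid group (-C(=O)OH) but the -OH is on a CX3 carbonyl carbon, not a CX4 carbon.
(D) has a methoxy ether (-OCH3) but the oxygen has H0 (ether), not H1.
So the answer is (A).

A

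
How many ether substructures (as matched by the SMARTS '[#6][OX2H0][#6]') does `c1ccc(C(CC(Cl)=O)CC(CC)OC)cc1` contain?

1

[#6][OX2H0][#6] is the SMARTS for an ether: an aliphatic oxygen bridging two carbons with no H on the oxygen.
Exactly one fragment in the molecule meets all constraints, giving 1 match.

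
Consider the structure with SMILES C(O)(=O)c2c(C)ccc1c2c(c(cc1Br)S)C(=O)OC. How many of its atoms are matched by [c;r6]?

The query [c;r6] means: aromatic carbon that belongs to a six-membered ring.
Check the 20 heavy atoms by environment: 10× c (aromatic, in 6-ring) → match; 1× Br (acyclic) → no; 1× S (acyclic) → no; 4× C (acyclic) → no; 4× O (acyclic) → no.
That gives 10 matching atoms.

10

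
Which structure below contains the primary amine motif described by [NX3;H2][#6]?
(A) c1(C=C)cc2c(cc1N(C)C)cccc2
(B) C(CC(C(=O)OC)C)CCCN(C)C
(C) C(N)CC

C

[NX3;H2][#6] describes a trivalent nitrogen with two H attached to carbon (a primary amine).
(A) has a dimethylamino group (-N(CH3)2) but the nitrogen has H0, not H2.
(B) has a dimethylamino group (-N(CH3)2) but the nitrogen has H0, not H2.
(C) contains a primary amino group (-NH2), which satisfies every atom and bond constraint.
So the answer is (C).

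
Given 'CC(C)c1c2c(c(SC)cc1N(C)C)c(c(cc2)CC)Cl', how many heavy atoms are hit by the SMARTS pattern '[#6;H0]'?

7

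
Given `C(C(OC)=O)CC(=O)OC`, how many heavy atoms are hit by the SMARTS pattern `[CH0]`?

Check the 10 heavy atoms by environment: 2× C (H2) → no; 2× C (H0) → match; 4× O (H0) → no; 2× C (H3) → no.
That gives 2 matching atoms.

2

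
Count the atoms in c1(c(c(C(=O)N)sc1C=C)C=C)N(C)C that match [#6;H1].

2

Check the 15 heavy atoms by environment: 1× s (aromatic, H0) → no; 4× c (aromatic, H0) → no; 1× N (H0) → no; 2× C (H3) → no; 1× C (H0) → no; 1× O (H0) → no; 1× N (H2) → no; 2× C (H1) → match; 2× C (H2) → no.
That gives 2 matching atoms.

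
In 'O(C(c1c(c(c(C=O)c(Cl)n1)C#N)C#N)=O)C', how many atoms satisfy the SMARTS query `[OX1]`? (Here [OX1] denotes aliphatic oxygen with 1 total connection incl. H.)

2

Check the 17 heavy atoms by environment: 1× n (aromatic, X2) → no; 5× c (aromatic, X3) → no; 2× C (X2) → no; 2× N (X1) → no; 1× Cl (X1) → no; 2× C (X3) → no; 2× O (X1) → match; 1× O (X2) → no; 1× C (X4) → no.
That gives 2 matching atoms.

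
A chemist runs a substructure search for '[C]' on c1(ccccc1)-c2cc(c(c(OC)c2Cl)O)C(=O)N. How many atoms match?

2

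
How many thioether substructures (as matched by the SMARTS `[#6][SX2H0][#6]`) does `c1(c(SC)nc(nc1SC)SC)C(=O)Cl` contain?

3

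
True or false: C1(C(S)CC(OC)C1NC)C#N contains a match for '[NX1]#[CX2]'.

True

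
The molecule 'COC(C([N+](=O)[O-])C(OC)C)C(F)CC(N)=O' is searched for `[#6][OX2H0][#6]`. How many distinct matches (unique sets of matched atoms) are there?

[#6][OX2H0][#6] is the SMARTS for an ether: an aliphatic oxygen bridging two carbons with no H on the oxygen.
The molecule carries 2 separate instances of a methoxy ether (-OCH3) meeting every constraint; each maps to a distinct set of atoms, giving 2 matches.

2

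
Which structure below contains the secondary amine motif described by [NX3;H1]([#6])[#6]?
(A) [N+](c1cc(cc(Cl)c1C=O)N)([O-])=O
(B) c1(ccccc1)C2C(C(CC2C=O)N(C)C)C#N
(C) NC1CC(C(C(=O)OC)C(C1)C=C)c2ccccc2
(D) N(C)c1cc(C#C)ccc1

[NX3;H1]([#6])[#6] describes a trivalent nitrogen with one H, bonded to two carbons (a secondary amine).
(A) has a primary amino group (-NH2) but the nitrogen has H2 and only one carbon neighbour.
(B) has a dimethylamino group (-N(CH3)2) but the nitrogen has H0, not H1.
(C) has a primary amino group (-NH2) but the nitrogen has H2 and only one carbon neighbour.
(D) contains an N-methylamino group (-NHCH3), which satisfies every atom and bond constraint.
So the answer is (D).

D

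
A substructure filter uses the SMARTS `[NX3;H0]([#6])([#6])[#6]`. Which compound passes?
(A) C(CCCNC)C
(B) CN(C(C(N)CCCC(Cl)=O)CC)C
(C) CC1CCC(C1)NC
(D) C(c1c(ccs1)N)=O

[NX3;H0]([#6])([#6])[#6] describes a trivalent nitrogen with no H, bonded to three carbons (a tertiary amine).
(A) has an N-methylamino group (-NHCH3) but the nitrogen still has one H (H1), not H0.
(B) contains a dimethylamino group (-N(CH3)2), which satisfies every atom and bond constraint.
(C) has an N-methylamino group (-NHCH3) but the nitrogen still has one H (H1), not H0.
(D) has a primary amino group (-NH2) but the nitrogen has H2, not H0 with three carbons.
So the answer is (B).

B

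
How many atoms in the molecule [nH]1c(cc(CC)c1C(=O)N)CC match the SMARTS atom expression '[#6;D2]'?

3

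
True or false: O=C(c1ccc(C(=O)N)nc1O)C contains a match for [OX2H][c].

True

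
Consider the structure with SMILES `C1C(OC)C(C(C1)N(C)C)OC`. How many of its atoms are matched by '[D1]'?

4

The query [D1] means: atom with exactly one heavy-atom neighbour (degree 1).
Check the 12 heavy atoms by environment: 3× C (D3) → no; 2× C (D2) → no; 1× N (D3) → no; 4× C (D1) → match; 2× O (D2) → no.
That gives 4 matching atoms.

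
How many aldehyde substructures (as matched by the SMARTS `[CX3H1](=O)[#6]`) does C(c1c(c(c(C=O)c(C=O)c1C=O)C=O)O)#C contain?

[CX3H1](=O)[#6] is the SMARTS for an aldehyde: an sp2 carbon with one H, double-bonded to O and single-bonded to carbon.
The molecule carries 4 separate instances of an aldehyde (-CHO) meeting every constraint; each maps to a distinct set of atoms, giving 4 matches.

4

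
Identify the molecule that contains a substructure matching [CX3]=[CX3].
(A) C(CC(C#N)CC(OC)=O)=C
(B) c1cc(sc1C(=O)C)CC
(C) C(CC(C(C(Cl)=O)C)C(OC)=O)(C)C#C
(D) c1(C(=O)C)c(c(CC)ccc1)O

A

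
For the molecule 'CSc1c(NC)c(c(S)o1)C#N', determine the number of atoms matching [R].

5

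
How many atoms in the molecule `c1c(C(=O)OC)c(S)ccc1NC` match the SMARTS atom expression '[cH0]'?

Check the 13 heavy atoms by environment: 3× c (aromatic, H1) → no; 3× c (aromatic, H0) → match; 1× S (H1) → no; 1× N (H1) → no; 2× C (H3) → no; 1× C (H0) → no; 2× O (H0) → no.
That gives 3 matching atoms.

3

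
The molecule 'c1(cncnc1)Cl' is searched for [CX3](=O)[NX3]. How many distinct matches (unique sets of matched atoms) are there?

[CX3](=O)[NX3] is the SMARTS for an amide: a carbonyl carbon bonded to a trivalent nitrogen.
No fragment in the molecule satisfies every constraint, giving 0 matches.

0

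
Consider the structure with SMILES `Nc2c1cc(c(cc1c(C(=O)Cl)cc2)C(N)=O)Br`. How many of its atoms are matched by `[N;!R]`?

2

The query [N;!R] means: aliphatic nitrogen not in a ring.
Check the 18 heavy atoms by environment: 10× c (aromatic, in 6-ring) → no; 2× N (acyclic) → match; 1× Br (acyclic) → no; 2× C (acyclic) → no; 2× O (acyclic) → no; 1× Cl (acyclic) → no.
That gives 2 matching atoms.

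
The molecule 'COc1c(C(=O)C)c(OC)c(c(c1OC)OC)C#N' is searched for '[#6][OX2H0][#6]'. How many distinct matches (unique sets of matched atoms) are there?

4

[#6][OX2H0][#6] is the SMARTS for an ether: an aliphatic oxygen bridging two carbons with no H on the oxygen.
The molecule carries 4 separate instances of a methoxy ether (-OCH3) meeting every constraint; each maps to a distinct set of atoms, giving 4 matches.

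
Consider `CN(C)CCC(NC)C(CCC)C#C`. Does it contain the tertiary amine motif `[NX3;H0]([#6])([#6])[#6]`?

The pattern [NX3;H0]([#6])([#6])[#6] describes a trivalent nitrogen with no H, bonded to three carbons — a tertiary amine.
The molecule carries a dimethylamino group (-N(CH3)2), whose atoms satisfy every constraint of the query, so the pattern matches.

Yes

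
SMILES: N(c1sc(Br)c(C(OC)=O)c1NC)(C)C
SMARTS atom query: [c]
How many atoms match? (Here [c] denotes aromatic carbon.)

4

The query [c] means: lowercase c matches aromatic carbon only.
Check the 15 heavy atoms by environment: 1× s (aromatic) → no; 4× c (aromatic) → match; 2× N → no; 5× C → no; 1× Br → no; 2× O → no.
That gives 4 matching atoms.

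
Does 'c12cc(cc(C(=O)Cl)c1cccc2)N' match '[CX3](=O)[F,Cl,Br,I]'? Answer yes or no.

Yes

The pattern [CX3](=O)[F,Cl,Br,I] describes a carbonyl carbon bonded to a halogen — an acyl halide.
The molecule carries an acyl chloride (-C(=O)Cl), whose atoms satisfy every constraint of the query, so the pattern matches.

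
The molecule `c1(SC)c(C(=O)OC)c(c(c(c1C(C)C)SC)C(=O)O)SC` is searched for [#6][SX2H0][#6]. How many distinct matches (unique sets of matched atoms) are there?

[#6][SX2H0][#6] is the SMARTS for a thioether: an aliphatic sulfur bridging two carbons with no H on the sulfur.
The molecule carries 3 separate instances of a methylthio ether (-SCH3) meeting every constraint; each maps to a distinct set of atoms, giving 3 matches.

3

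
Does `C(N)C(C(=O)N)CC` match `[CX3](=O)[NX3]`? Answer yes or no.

Yes

The pattern [CX3](=O)[NX3] describes a carbonyl carbon bonded to a trivalent nitrogen — an amide.
The molecule carries a primary amide (-C(=O)NH2), whose atoms satisfy every constraint of the query, so the pattern matches.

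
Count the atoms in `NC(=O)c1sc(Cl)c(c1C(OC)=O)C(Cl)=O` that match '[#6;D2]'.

0

The query [#6;D2] means: any carbon bonded to exactly two heavy atoms.
Check the 16 heavy atoms by environment: 1× s (aromatic, D2) → no; 4× c (aromatic, D3) → no; 2× Cl (D1) → no; 3× C (D3) → no; 3× O (D1) → no; 1× O (D2) → no; 1× C (D1) → no; 1× N (D1) → no.
No environment satisfies the query, so 0 matching atoms.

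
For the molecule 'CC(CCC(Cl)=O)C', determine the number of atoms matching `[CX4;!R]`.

5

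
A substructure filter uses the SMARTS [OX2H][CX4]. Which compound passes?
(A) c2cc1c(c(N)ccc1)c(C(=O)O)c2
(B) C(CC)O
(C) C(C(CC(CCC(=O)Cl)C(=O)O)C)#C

B

[OX2H][CX4] describes a hydroxyl oxygen bound to an sp3 (X4) carbon (an aliphatic alcohol).
(A) has a carboxylic acid group (-C(=O)OH) but the -OH is on a CX3 carbonyl carbon, not a CX4 carbon.
(B) contains a hydroxyl group (-OH), which satisfies every atom and bond constraint.
(C) has a carboxylic acid group (-C(=O)OH) but the -OH is on a CX3 carbonyl carbon, not a CX4 carbon.
So the answer is (B).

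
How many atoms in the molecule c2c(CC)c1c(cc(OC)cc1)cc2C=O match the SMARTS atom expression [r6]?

10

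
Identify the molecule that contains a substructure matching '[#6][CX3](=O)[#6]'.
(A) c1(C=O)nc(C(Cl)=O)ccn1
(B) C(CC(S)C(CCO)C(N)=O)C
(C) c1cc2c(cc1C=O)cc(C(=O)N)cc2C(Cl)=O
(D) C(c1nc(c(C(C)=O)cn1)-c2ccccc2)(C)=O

D

[#6][CX3](=O)[#6] describes a carbonyl carbon (no H) flanked by two carbons (a ketone).
(A) has an aldehyde (-CHO) but the carbonyl carbon has H1, so it is not flanked by two carbons.
(B) has a primary amide (-C(=O)NH2) but one neighbour of the carbonyl carbon is N, not C.
(C) has a primary amide (-C(=O)NH2) but one neighbour of the carbonyl carbon is N, not C.
(D) contains an acetyl/ketone group (-C(=O)CH3), which satisfies every atom and bond constraint.
So the answer is (D).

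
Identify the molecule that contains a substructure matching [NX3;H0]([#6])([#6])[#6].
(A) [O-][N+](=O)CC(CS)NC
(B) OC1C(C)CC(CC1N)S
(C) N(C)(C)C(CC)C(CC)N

C

[NX3;H0]([#6])([#6])[#6] describes a trivalent nitrogen with no H, bonded to three carbons (a tertiary amine).
(A) has an N-methylamino group (-NHCH3) but the nitrogen still has one H (H1), not H0.
(B) has a primary amino group (-NH2) but the nitrogen has H2, not H0 with three carbons.
(C) contains a dimethylamino group (-N(CH3)2), which satisfies every atom and bond constraint.
So the answer is (C).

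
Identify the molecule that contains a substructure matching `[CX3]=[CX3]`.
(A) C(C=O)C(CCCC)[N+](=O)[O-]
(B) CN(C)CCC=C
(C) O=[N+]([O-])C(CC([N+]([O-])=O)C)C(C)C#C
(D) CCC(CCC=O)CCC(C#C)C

[CX3]=[CX3] describes a non-aromatic C=C double bond between two sp2 carbons (an alkene).
(A) has an ethyl group (-CH2CH3) but its C-C bond is a single bond between CX4 carbons, not CX3=CX3.
(B) contains a vinyl group (-CH=CH2), which satisfies every atom and bond constraint.
(C) has an ethynyl group (-C#CH) but the C-C bond is a triple bond, not a double bond.
(D) has an ethyl group (-CH2CH3) but its C-C bond is a single bond between CX4 carbons, not CX3=CX3.
So the answer is (B).

B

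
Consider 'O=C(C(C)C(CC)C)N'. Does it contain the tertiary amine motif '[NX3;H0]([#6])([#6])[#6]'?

No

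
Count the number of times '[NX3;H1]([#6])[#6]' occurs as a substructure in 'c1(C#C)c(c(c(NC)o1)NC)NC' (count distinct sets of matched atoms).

3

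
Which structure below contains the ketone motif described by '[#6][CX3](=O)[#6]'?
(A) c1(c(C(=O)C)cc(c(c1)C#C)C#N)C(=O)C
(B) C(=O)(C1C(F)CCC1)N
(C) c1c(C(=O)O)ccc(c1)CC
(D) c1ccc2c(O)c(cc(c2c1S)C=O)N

[#6][CX3](=O)[#6] describes a carbonyl carbon (no H) flanked by two carbons (a ketone).
(A) contains an acetyl/ketone group (-C(=O)CH3), which satisfies every atom and bond constraint.
(B) has a primary amide (-C(=O)NH2) but one neighbour of the carbonyl carbon is N, not C.
(C) has a carboxylic acid group (-C(=O)OH) but one neighbour of the carbonyl carbon is O, not C.
(D) has an aldehyde (-CHO) but the carbonyl carbon has H1, so it is not flanked by two carbons.
So the answer is (A).

A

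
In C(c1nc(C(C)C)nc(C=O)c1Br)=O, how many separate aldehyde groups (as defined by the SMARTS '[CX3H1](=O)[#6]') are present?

2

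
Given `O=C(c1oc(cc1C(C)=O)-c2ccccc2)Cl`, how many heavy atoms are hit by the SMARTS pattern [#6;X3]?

12

The query [#6;X3] means: any carbon (aromatic or not) with three total connections.
Check the 17 heavy atoms by environment: 1× o (aromatic, X2) → no; 10× c (aromatic, X3) → match; 2× C (X3) → match; 2× O (X1) → no; 1× C (X4) → no; 1× Cl (X1) → no.
Summing the matching environments: 10 + 2 = 12 matching atoms.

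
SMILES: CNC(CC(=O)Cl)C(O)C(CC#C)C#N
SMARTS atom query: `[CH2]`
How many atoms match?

2

Check the 15 heavy atoms by environment: 2× C (H2) → match; 4× C (H1) → no; 1× N (H1) → no; 1× C (H3) → no; 3× C (H0) → no; 1× N (H0) → no; 1× O (H1) → no; 1× O (H0) → no; 1× Cl (H0) → no.
That gives 2 matching atoms.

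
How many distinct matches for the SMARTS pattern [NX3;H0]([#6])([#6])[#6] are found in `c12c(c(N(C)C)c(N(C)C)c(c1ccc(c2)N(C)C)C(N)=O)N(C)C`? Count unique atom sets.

4

[NX3;H0]([#6])([#6])[#6] is the SMARTS for a tertiary amine: a trivalent nitrogen with no H, bonded to three carbons.
The molecule carries 4 separate instances of a dimethylamino group (-N(CH3)2) meeting every constraint; each maps to a distinct set of atoms, giving 4 matches.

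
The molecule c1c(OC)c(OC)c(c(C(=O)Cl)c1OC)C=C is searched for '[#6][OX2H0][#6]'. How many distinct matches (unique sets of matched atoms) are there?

[#6][OX2H0][#6] is the SMARTS for an ether: an aliphatic oxygen bridging two carbons with no H on the oxygen.
The molecule carries 3 separate instances of a methoxy ether (-OCH3) meeting every constraint; each maps to a distinct set of atoms, giving 3 matches.

3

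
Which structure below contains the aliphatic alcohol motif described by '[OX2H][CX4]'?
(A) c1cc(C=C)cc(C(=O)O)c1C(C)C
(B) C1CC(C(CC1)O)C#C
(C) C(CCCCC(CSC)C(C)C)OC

[OX2H][CX4] describes a hydroxyl oxygen bound to an sp3 (X4) carbon (an aliphatic alcohol).
(A) has a carboxylic acid group (-C(=O)OH) but the -OH is on a CX3 carbonyl carbon, not a CX4 carbon.
(B) contains a hydroxyl group (-OH), which satisfies every atom and bond constraint.
(C) has a methoxy ether (-OCH3) but the oxygen has H0 (ether), not H1.
So the answer is (B).

B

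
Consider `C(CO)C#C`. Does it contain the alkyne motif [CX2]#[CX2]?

Yes

The pattern [CX2]#[CX2] describes a carbon-carbon triple bond — an alkyne.
The molecule carries an ethynyl group (-C#CH), whose atoms satisfy every constraint of the query, so the pattern matches.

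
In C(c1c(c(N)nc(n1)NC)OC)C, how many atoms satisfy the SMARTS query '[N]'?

The query [N] means: uppercase N matches aliphatic (non-aromatic) nitrogen only.
Check the 13 heavy atoms by environment: 2× n (aromatic) → no; 4× c (aromatic) → no; 2× N → match; 4× C → no; 1× O → no.
That gives 2 matching atoms.

2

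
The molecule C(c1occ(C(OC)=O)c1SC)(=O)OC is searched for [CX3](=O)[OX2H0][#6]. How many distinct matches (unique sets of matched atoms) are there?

2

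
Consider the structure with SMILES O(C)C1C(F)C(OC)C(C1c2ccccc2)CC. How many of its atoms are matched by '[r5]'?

The query [r5] means: r5 matches atoms in a five-membered ring.
Check the 18 heavy atoms by environment: 5× C (in 5-ring) → match; 2× O (acyclic) → no; 4× C (acyclic) → no; 6× c (aromatic, in 6-ring) → no; 1× F (acyclic) → no.
That gives 5 matching atoms.

5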